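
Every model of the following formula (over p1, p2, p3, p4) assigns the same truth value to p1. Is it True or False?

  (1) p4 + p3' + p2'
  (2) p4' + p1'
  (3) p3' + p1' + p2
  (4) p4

False

Suppose p1 = 1.
(p4') alone gives p4 = 0.
That conflicts with the unit clause (p4).
So every satisfying assignment has p1 = False.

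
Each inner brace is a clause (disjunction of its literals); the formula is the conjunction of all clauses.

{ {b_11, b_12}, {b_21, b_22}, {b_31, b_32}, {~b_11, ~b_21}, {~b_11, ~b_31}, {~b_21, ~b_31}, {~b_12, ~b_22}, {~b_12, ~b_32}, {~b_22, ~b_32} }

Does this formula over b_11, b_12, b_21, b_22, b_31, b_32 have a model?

Branch on b_11: set b_11 = 1.
Unit clause (~b_21) forces b_21 = 0.
Unit clause (b_22) forces b_22 = 1.
Unit clause (~b_31) forces b_31 = 0.
Unit clause (b_32) forces b_32 = 1.
But (~b_32) is also a unit clause — contradiction.
So b_11 must be the other value — set b_11 = 0.
Unit clause (b_12) forces b_12 = 1.
Unit clause (~b_22) forces b_22 = 0.
Unit clause (b_21) forces b_21 = 1.
Unit clause (~b_31) forces b_31 = 0.
Unit clause (b_32) forces b_32 = 1.
But (~b_32) is also a unit clause — contradiction.
Neither b_11 = 1 nor b_11 = 0 works.
No assignment satisfies every clause.

No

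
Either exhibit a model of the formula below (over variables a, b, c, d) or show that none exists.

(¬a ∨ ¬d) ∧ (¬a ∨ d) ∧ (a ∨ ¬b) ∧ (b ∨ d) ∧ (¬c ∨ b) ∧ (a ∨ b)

UNSATISFIABLE

Case a = False:
The clause (¬b) is unit, so b = False.
But (b) is also a unit clause — contradiction.
Backtrack on a: now try a = True.
The clause (¬d) is unit, so d = False.
But (d) is also a unit clause — contradiction.
Either choice for a ends in contradiction.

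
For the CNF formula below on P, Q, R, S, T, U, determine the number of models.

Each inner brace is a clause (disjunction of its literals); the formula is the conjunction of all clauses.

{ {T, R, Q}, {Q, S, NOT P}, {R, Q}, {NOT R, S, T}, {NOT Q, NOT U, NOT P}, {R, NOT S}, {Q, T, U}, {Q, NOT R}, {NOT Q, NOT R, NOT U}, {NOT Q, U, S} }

6

There are 2^6 = 64 truth assignments over (P, Q, R, S, T, U).
Split on T. With T = true, the clauses containing T are satisfied and NOT T drops from the rest; 3 of the 2^5 = 32 assignments to the other variables satisfy what remains.
With T = false, by the same count on the reduced clause set, 3 assignments work.
(One model: P=F, Q=T, R=F, S=F, T=F, U=T.)
Total: 3 + 3 = 6.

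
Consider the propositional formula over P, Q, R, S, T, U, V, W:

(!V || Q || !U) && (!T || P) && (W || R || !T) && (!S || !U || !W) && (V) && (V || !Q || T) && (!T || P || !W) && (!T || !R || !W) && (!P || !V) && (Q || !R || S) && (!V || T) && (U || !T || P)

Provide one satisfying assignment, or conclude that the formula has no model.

The clause (V) is unit, so V = true.
The clause (!P) is unit, so P = false.
The clause (!T) is unit, so T = false.
But (T) is also a unit clause — contradiction.

UNSATISFIABLE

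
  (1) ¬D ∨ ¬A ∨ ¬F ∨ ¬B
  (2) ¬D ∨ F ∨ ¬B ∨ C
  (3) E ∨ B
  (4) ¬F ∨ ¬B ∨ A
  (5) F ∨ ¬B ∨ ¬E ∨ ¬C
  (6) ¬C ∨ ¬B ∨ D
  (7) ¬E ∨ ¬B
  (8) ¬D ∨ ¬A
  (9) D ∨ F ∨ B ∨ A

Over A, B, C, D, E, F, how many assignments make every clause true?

14

There are 2^6 = 64 truth assignments over (A, B, C, D, E, F).
Split on D. With D = True, the clauses containing D are satisfied and ¬D drops from the rest; 5 of the 2^5 = 32 assignments to the other variables satisfy what remains.
With D = False, by the same count on the reduced clause set, 9 assignments work.
(One model: A=F, B=F, C=F, D=F, E=T, F=T.)
Total: 5 + 9 = 14.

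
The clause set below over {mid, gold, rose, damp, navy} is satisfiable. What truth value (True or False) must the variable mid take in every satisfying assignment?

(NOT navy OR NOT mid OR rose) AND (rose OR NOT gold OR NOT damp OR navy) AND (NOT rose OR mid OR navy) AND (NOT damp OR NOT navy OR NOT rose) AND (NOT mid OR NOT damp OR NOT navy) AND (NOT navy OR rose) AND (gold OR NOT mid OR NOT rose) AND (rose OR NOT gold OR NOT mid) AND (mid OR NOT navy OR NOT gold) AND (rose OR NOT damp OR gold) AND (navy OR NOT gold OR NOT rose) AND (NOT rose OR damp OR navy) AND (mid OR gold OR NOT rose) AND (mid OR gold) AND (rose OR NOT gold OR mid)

Suppose mid = false.
Unit clause (gold) forces gold = true.
Unit clause (NOT navy) forces navy = false.
Unit clause (NOT rose) forces rose = false.
Now (rose) is unsatisfied and unit — conflict.
So every satisfying assignment has mid = True.

True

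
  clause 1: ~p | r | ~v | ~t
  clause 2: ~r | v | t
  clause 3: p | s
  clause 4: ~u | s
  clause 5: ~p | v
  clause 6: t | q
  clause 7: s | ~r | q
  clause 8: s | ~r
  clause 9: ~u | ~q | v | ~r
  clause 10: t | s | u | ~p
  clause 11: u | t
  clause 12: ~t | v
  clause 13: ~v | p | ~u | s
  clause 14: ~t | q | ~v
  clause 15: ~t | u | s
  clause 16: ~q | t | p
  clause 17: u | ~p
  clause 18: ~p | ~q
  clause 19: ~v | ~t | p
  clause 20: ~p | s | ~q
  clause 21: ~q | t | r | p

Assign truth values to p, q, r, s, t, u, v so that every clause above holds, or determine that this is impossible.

UNSATISFIABLE

Branch on p: set p = 1.
Unit clause (v) forces v = 1.
Unit clause (u) forces u = 1.
Unit clause (s) forces s = 1.
Unit clause (~q) forces q = 0.
Unit clause (t) forces t = 1.
That conflicts with the unit clause (~t).
So p must be the other value — set p = 0.
Unit clause (s) forces s = 1.
Branch on t: set t = 1.
Unit clause (v) forces v = 1.
That conflicts with the unit clause (~v).
So t must be the other value — set t = 0.
Unit clause (q) forces q = 1.
That conflicts with the unit clause (~q).
Both values of t lead to a conflict.
Both values of p lead to a conflict.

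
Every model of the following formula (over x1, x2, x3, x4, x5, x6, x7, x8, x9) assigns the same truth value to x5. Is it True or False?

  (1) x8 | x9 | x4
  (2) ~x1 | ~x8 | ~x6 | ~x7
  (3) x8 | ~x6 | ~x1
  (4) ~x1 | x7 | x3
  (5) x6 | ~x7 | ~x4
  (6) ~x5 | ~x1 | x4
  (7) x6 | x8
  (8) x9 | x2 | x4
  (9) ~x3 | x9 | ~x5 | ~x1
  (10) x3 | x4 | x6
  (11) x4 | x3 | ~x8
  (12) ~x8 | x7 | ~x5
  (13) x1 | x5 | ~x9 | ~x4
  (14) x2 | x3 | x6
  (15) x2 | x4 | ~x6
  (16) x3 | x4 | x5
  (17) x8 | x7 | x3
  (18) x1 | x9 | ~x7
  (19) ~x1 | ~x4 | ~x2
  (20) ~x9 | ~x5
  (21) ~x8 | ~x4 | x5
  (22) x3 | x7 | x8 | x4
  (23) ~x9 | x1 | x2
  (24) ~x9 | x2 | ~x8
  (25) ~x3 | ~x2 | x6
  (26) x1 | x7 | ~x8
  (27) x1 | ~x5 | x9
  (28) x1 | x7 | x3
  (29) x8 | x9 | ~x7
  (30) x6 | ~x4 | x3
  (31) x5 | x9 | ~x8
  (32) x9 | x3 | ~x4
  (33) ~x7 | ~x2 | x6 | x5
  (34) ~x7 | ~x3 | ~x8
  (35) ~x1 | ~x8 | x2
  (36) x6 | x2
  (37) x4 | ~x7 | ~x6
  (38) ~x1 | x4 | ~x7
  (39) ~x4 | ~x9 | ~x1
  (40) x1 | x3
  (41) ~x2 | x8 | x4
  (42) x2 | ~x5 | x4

Suppose x5 = 1.
Unit clause (~x9) forces x9 = 0.
Unit clause (x1) forces x1 = 1.
Unit clause (x4) forces x4 = 1.
Unit clause (~x3) forces x3 = 0.
But (x3) is also a unit clause — contradiction.
So every satisfying assignment has x5 = False.

False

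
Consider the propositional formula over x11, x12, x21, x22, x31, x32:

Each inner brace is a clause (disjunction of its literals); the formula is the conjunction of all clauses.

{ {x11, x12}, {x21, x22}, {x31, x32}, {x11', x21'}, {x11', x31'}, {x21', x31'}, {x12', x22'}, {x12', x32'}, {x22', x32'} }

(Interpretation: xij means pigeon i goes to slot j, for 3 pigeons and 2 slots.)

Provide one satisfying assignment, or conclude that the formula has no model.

UNSATISFIABLE

Case x11 = 1:
(x21') alone gives x21 = 0.
(x22) alone gives x22 = 1.
(x31') alone gives x31 = 0.
(x32) alone gives x32 = 1.
Now (x32') is unsatisfied and unit — conflict.
Undo x11 and try x11 = 0.
(x12) alone gives x12 = 1.
(x22') alone gives x22 = 0.
(x21) alone gives x21 = 1.
(x31') alone gives x31 = 0.
(x32) alone gives x32 = 1.
Now (x32') is unsatisfied and unit — conflict.
Neither x11 = 1 nor x11 = 0 works.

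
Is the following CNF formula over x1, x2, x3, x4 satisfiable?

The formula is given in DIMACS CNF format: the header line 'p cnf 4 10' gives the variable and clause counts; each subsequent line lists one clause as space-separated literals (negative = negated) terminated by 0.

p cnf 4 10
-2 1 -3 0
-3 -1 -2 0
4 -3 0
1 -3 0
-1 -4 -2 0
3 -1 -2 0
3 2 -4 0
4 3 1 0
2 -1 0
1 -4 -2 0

No

Branch on x4: set x4 = True.
Branch on x1: set x1 = True.
Unit clause (¬x2) forces x2 = False.
But (x2) is also a unit clause — contradiction.
Undo x1 and try x1 = False.
Unit clause (¬x3) forces x3 = False.
Unit clause (x2) forces x2 = True.
But (¬x2) is also a unit clause — contradiction.
Either choice for x1 ends in contradiction.
Undo x4 and try x4 = False.
Unit clause (¬x3) forces x3 = False.
Unit clause (x1) forces x1 = True.
Unit clause (¬x2) forces x2 = False.
But (x2) is also a unit clause — contradiction.
Either choice for x4 ends in contradiction.
No assignment satisfies every clause.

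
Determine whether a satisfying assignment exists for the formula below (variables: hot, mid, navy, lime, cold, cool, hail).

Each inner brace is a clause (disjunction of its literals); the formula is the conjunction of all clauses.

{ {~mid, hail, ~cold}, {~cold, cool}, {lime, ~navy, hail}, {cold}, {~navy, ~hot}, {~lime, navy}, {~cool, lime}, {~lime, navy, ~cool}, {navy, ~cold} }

Satisfiable

The clause (cold) is unit, so cold = 1.
The clause (cool) is unit, so cool = 1.
The clause (lime) is unit, so lime = 1.
The clause (navy) is unit, so navy = 1.
The clause (~hot) is unit, so hot = 0.
Case mid = 0:
Every clause is now satisfied; hail is unconstrained.
A satisfying assignment: hot=0,  mid=0,  navy=1,  lime=1,  cold=1,  cool=1,  hail=1.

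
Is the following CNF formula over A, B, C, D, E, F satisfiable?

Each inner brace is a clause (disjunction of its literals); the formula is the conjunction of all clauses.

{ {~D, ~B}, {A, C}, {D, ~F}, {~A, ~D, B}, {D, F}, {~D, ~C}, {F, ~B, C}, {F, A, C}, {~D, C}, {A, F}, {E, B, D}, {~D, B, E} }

No, unsatisfiable

Suppose D = 0.
(~F) alone gives F = 0.
That conflicts with the unit clause (F).
Undo D and try D = 1.
(~B) alone gives B = 0.
(~A) alone gives A = 0.
(C) alone gives C = 1.
That conflicts with the unit clause (~C).
Either choice for D ends in contradiction.
No assignment satisfies every clause.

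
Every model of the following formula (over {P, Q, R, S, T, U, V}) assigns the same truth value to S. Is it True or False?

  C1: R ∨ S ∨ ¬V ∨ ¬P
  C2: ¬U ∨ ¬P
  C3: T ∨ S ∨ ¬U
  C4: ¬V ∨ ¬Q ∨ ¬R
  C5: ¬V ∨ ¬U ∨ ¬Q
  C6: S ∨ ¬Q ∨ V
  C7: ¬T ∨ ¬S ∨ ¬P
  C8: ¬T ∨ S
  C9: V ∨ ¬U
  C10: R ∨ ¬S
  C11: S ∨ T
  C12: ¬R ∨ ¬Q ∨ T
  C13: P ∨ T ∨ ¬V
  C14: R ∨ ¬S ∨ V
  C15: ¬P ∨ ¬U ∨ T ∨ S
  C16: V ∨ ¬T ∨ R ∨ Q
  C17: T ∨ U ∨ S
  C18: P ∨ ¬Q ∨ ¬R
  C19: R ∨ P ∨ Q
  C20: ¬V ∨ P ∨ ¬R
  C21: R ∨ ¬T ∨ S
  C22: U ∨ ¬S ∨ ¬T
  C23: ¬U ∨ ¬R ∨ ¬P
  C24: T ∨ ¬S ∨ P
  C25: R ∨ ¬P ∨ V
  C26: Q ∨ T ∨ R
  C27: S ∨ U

Suppose S = False.
From the singleton clause (¬T), T = False.
But (T) is also a unit clause — contradiction.
So every satisfying assignment has S = True.

True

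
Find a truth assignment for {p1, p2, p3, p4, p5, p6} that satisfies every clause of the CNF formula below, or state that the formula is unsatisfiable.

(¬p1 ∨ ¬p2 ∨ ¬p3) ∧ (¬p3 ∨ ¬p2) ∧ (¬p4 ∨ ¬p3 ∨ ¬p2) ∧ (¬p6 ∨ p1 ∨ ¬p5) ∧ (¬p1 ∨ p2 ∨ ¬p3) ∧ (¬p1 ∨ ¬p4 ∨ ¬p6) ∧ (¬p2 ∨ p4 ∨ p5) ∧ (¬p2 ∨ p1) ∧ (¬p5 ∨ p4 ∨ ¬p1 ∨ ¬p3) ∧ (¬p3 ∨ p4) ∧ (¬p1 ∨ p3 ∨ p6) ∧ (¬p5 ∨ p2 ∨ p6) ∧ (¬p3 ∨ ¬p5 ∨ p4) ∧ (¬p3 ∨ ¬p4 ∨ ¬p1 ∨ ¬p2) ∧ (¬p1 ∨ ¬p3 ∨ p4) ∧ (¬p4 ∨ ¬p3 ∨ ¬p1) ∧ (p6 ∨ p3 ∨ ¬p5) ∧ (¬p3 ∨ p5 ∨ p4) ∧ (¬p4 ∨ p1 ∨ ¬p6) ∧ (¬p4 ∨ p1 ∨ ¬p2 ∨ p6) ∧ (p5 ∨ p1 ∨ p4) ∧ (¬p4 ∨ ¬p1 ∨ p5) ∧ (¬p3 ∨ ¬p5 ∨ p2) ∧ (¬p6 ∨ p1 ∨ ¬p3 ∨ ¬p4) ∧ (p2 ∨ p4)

Try p3 = True.
The clause (¬p2) is unit, so p2 = False.
The clause (¬p1) is unit, so p1 = False.
The clause (p4) is unit, so p4 = True.
The clause (¬p6) is unit, so p6 = False.
The clause (¬p5) is unit, so p5 = False.
All clauses are satisfied.

p1: False, p2: False, p3: True, p4: True, p5: False, p6: False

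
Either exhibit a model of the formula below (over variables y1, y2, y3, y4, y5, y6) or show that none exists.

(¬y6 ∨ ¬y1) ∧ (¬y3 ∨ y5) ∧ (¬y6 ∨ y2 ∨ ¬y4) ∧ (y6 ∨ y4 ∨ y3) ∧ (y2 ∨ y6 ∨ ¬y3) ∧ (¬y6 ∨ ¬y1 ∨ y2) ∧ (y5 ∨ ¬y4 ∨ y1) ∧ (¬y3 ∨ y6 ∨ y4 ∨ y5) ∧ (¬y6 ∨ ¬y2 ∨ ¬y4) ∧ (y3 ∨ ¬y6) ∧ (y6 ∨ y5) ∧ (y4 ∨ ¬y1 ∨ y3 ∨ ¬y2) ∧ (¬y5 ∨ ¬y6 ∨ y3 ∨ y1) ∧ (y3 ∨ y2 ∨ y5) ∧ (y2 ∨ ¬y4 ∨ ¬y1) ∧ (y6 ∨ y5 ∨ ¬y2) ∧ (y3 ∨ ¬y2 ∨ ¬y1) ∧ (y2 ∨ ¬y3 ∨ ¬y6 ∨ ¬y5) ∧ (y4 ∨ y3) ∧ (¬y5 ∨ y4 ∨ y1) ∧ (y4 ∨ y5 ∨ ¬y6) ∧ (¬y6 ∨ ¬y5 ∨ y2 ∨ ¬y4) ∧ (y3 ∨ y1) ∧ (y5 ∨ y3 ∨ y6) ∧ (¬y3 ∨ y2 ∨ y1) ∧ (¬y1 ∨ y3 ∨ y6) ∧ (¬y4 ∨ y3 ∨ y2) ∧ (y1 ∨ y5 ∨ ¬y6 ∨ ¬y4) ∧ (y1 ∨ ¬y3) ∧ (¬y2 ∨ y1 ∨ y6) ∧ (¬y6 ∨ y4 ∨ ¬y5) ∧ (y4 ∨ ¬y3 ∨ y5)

y1 ↦ True; y2 ↦ True; y3 ↦ True; y4 ↦ False; y5 ↦ True; y6 ↦ False

Case y6 = False:
(y5) alone gives y5 = True.
Case y4 = False:
(y3) alone gives y3 = True.
(y2) alone gives y2 = True.
(y1) alone gives y1 = True.
Every clause now holds.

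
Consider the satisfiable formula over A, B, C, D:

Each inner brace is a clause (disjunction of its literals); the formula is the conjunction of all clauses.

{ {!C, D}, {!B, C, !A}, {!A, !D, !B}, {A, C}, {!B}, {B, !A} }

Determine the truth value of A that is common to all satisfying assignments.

False

Suppose A = true.
Unit clause (!B) forces B = false.
Now (B) is unsatisfied and unit — conflict.
So every satisfying assignment has A = False.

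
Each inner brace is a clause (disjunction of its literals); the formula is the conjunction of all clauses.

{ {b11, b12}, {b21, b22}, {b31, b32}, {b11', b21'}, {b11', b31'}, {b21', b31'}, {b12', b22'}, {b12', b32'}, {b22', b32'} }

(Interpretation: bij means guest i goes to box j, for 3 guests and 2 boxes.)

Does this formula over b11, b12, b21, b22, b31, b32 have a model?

No, unsatisfiable

Case b11 = 1:
From the singleton clause (b21'), b21 = 0.
From the singleton clause (b22), b22 = 1.
From the singleton clause (b31'), b31 = 0.
From the singleton clause (b32), b32 = 1.
Now (b32') is unsatisfied and unit — conflict.
Undo b11 and try b11 = 0.
From the singleton clause (b12), b12 = 1.
From the singleton clause (b22'), b22 = 0.
From the singleton clause (b21), b21 = 1.
From the singleton clause (b31'), b31 = 0.
From the singleton clause (b32), b32 = 1.
Now (b32') is unsatisfied and unit — conflict.
Neither b11 = 1 nor b11 = 0 works.
No assignment satisfies every clause.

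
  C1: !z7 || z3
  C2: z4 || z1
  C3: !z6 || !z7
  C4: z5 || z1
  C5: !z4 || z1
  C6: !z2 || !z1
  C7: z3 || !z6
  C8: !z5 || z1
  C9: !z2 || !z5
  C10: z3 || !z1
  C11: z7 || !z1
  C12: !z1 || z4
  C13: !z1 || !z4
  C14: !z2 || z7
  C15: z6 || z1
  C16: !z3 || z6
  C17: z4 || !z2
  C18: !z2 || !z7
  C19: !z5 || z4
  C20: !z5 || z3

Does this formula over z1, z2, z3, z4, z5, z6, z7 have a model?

No, unsatisfiable

Branch on z7: set z7 = false.
From the singleton clause (!z1), z1 = false.
From the singleton clause (z4), z4 = true.
Now (!z4) is unsatisfied and unit — conflict.
So z7 must be the other value — set z7 = true.
From the singleton clause (z3), z3 = true.
From the singleton clause (!z6), z6 = false.
Now (z6) is unsatisfied and unit — conflict.
Either choice for z7 ends in contradiction.
No assignment satisfies every clause.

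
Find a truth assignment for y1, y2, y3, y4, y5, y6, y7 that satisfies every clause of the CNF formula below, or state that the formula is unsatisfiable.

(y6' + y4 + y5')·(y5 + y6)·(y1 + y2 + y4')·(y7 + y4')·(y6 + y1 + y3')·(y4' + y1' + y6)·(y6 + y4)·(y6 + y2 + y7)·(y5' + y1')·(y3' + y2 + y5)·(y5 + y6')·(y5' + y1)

Branch on y5: set y5 = 1.
The clause (y1') is unit, so y1 = 0.
But (y1) is also a unit clause — contradiction.
So y5 must be the other value — set y5 = 0.
The clause (y6) is unit, so y6 = 1.
But (y6') is also a unit clause — contradiction.
Neither y5 = 1 nor y5 = 0 works.

UNSATISFIABLE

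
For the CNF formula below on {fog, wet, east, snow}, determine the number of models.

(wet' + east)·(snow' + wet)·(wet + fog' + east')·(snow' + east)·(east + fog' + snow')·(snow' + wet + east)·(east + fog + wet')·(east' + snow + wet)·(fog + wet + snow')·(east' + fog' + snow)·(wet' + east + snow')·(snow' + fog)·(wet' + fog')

3

There are 2^4 = 16 truth assignments over (fog, wet, east, snow).
Split on fog. With fog = 1, the clauses containing fog are satisfied and fog' drops from the rest; 1 of the 2^3 = 8 assignments to the other variables satisfy what remains.
With fog = 0, by the same count on the reduced clause set, 2 assignments work.
(One model: fog=F, wet=F, east=F, snow=F.)
Total: 1 + 2 = 3.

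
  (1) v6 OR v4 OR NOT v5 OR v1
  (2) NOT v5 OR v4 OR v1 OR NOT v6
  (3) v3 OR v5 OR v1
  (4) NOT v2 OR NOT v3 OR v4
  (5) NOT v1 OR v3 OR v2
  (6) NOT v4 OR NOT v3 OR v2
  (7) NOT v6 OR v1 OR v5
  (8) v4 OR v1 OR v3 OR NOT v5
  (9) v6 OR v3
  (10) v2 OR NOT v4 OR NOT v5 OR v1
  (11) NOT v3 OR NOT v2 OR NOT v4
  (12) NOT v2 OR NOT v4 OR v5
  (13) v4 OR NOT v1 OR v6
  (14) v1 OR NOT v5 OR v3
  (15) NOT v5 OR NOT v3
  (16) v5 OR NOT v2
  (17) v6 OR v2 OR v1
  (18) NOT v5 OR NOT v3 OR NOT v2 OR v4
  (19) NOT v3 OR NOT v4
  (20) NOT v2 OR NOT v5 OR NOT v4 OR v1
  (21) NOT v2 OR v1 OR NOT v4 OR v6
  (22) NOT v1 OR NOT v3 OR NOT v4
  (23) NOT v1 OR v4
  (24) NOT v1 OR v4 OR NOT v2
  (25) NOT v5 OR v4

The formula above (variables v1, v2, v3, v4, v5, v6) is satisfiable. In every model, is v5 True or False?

True

Suppose v5 = false.
(NOT v2) alone gives v2 = false.
Suppose v3 = true.
(NOT v4) alone gives v4 = false.
(NOT v1) alone gives v1 = false.
(NOT v6) alone gives v6 = false.
Now (v6) is unsatisfied and unit — conflict.
Undo v3 and try v3 = false.
(v1) alone gives v1 = true.
Now (NOT v1) is unsatisfied and unit — conflict.
Neither v3 = true nor v3 = false works.
So every satisfying assignment has v5 = True.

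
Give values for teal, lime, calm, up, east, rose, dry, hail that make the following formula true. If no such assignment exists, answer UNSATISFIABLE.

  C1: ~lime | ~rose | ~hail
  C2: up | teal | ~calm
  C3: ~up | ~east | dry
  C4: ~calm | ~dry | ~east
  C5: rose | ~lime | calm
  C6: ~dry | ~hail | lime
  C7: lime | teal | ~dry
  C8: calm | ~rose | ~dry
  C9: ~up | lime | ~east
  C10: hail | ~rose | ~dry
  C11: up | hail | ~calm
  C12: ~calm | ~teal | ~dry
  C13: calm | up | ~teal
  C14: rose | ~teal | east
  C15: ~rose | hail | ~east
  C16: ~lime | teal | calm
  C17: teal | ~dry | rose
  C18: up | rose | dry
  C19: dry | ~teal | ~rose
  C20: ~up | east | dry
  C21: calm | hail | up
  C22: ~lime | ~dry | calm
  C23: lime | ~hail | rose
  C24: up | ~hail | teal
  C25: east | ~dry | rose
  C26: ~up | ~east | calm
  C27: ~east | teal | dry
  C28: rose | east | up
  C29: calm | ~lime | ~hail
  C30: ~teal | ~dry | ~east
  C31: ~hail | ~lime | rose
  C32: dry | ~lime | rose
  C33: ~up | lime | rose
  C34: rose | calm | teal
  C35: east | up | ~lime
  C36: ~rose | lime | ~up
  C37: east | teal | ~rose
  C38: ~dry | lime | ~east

UNSATISFIABLE

Branch on lime: set lime = 0.
Branch on dry: set dry = 0.
Branch on up: set up = 0.
From the singleton clause (rose), rose = 1.
From the singleton clause (~teal), teal = 0.
From the singleton clause (~calm), calm = 0.
From the singleton clause (hail), hail = 1.
That conflicts with the unit clause (~hail).
That branch fails; take up = 1 instead.
From the singleton clause (~east), east = 0.
That conflicts with the unit clause (east).
Neither up = 1 nor up = 0 works.
That branch fails; take dry = 1 instead.
From the singleton clause (~hail), hail = 0.
From the singleton clause (teal), teal = 1.
From the singleton clause (~rose), rose = 0.
From the singleton clause (~calm), calm = 0.
From the singleton clause (up), up = 1.
That conflicts with the unit clause (~up).
Neither dry = 1 nor dry = 0 works.
That branch fails; take lime = 1 instead.
Branch on rose: set rose = 0.
From the singleton clause (calm), calm = 1.
From the singleton clause (~hail), hail = 0.
From the singleton clause (up), up = 1.
From the singleton clause (dry), dry = 1.
From the singleton clause (~east), east = 0.
That conflicts with the unit clause (east).
That branch fails; take rose = 1 instead.
From the singleton clause (~hail), hail = 0.
From the singleton clause (~dry), dry = 0.
From the singleton clause (~east), east = 0.
From the singleton clause (~teal), teal = 0.
That conflicts with the unit clause (teal).
Neither rose = 1 nor rose = 0 works.
Neither lime = 1 nor lime = 0 works.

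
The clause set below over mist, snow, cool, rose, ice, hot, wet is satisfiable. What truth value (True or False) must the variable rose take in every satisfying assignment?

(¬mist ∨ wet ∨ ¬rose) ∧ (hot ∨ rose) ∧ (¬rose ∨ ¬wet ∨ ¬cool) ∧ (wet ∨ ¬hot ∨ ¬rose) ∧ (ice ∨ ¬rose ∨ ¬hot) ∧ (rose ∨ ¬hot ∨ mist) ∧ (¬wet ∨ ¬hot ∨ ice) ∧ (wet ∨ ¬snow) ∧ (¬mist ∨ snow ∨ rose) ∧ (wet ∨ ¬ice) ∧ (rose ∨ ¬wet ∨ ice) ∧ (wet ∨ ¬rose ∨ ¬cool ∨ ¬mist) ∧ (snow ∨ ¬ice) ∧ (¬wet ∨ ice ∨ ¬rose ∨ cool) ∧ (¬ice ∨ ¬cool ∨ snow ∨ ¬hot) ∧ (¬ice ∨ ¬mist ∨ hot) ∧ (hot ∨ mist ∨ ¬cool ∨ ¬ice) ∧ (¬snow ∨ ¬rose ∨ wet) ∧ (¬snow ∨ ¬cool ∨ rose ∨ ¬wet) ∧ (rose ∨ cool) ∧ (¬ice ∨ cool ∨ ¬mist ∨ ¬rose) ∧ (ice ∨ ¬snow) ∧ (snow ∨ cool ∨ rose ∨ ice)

Suppose rose = False.
Unit clause (hot) forces hot = True.
Unit clause (mist) forces mist = True.
Unit clause (snow) forces snow = True.
Unit clause (wet) forces wet = True.
Unit clause (ice) forces ice = True.
Unit clause (¬cool) forces cool = False.
Now (cool) is unsatisfied and unit — conflict.
So every satisfying assignment has rose = True.

True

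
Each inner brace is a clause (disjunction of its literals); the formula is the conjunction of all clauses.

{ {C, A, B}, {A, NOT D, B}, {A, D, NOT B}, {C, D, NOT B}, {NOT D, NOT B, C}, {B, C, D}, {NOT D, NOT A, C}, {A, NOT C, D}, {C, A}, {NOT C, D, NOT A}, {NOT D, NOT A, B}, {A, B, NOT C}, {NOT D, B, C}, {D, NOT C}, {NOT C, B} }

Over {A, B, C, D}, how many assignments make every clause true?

2

There are 2^4 = 16 truth assignments over (A, B, C, D).
Check each against the 15 clauses (columns in the order A, B, C, D):
  F F F F  ✗ fails (C OR A OR B)
  F F F T  ✗ fails (C OR A OR B)
  F F T F  ✗ fails (A OR NOT C OR D)
  F F T T  ✗ fails (A OR NOT D OR B)
  F T F F  ✗ fails (A OR D OR NOT B)
  F T F T  ✗ fails (NOT D OR NOT B OR C)
  F T T F  ✗ fails (A OR D OR NOT B)
  F T T T  ✓ satisfies all
  T F F F  ✗ fails (B OR C OR D)
  T F F T  ✗ fails (NOT D OR NOT A OR C)
  T F T F  ✗ fails (NOT C OR D OR NOT A)
  T F T T  ✗ fails (NOT D OR NOT A OR B)
  T T F F  ✗ fails (C OR D OR NOT B)
  T T F T  ✗ fails (NOT D OR NOT B OR C)
  T T T F  ✗ fails (NOT C OR D OR NOT A)
  T T T T  ✓ satisfies all
2 of the 16 rows are models.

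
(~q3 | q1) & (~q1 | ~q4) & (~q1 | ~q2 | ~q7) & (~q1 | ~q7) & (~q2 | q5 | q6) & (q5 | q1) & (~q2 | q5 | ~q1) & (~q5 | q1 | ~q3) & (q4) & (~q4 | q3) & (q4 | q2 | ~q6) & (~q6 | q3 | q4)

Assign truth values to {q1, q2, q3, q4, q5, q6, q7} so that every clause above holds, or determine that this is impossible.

Unit clause (q4) forces q4 = 1.
Unit clause (~q1) forces q1 = 0.
Unit clause (~q3) forces q3 = 0.
That conflicts with the unit clause (q3).

UNSATISFIABLE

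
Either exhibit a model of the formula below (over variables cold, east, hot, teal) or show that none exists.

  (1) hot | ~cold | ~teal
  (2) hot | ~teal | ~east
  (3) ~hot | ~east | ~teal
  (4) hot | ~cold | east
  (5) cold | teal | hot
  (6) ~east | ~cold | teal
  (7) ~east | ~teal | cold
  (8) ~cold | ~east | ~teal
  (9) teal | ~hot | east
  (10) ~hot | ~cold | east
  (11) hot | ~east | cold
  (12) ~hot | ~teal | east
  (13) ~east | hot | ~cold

Try hot = 1.
Try east = 1.
(~teal) alone gives teal = 0.
(~cold) alone gives cold = 0.
Every clause now holds.

cold=0; east=1; hot=1; teal=0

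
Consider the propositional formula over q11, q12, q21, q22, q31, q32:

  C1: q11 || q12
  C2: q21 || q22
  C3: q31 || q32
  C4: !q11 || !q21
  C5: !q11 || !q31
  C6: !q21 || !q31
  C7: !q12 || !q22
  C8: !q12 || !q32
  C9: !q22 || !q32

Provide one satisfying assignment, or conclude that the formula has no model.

UNSATISFIABLE

Case q11 = true:
The clause (!q21) is unit, so q21 = false.
The clause (q22) is unit, so q22 = true.
The clause (!q31) is unit, so q31 = false.
The clause (q32) is unit, so q32 = true.
But (!q32) is also a unit clause — contradiction.
So q11 must be the other value — set q11 = false.
The clause (q12) is unit, so q12 = true.
The clause (!q22) is unit, so q22 = false.
The clause (q21) is unit, so q21 = true.
The clause (!q31) is unit, so q31 = false.
The clause (q32) is unit, so q32 = true.
But (!q32) is also a unit clause — contradiction.
Neither q11 = true nor q11 = false works.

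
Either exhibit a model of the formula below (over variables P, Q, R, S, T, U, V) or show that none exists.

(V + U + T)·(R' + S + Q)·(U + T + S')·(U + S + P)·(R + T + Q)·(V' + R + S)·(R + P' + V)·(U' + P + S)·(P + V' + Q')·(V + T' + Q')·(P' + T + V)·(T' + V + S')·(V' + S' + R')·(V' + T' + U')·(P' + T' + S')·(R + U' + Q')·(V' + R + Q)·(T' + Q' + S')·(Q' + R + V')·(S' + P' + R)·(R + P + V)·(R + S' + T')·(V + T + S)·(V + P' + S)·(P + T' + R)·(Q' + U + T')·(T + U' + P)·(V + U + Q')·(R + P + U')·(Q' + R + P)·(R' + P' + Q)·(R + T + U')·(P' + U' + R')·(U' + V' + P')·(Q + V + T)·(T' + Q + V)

Case V = 1:
Case R = 1:
Unit clause (S') forces S = 0.
Unit clause (Q) forces Q = 1.
Unit clause (P) forces P = 1.
Unit clause (U') forces U = 0.
Unit clause (T') forces T = 0.
All clauses are satisfied.

P: 1; Q: 1; R: 1; S: 0; T: 0; U: 0; V: 1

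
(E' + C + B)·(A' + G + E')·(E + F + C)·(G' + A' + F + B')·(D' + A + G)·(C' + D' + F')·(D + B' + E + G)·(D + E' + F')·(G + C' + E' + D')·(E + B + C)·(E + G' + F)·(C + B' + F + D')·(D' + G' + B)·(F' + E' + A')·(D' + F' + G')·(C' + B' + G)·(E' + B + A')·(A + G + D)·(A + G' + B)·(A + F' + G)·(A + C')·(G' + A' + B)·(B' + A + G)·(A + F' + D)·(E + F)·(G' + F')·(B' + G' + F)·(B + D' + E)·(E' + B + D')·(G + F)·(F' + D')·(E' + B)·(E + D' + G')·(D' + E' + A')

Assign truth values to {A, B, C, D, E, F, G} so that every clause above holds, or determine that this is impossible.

Case A = 1:
Case G = 0:
From the singleton clause (E'), E = 0.
From the singleton clause (F), F = 1.
From the singleton clause (D'), D = 0.
From the singleton clause (B'), B = 0.
From the singleton clause (C), C = 1.
Every clause now holds.

A ↦ 1,  B ↦ 0,  C ↦ 1,  D ↦ 0,  E ↦ 0,  F ↦ 1,  G ↦ 0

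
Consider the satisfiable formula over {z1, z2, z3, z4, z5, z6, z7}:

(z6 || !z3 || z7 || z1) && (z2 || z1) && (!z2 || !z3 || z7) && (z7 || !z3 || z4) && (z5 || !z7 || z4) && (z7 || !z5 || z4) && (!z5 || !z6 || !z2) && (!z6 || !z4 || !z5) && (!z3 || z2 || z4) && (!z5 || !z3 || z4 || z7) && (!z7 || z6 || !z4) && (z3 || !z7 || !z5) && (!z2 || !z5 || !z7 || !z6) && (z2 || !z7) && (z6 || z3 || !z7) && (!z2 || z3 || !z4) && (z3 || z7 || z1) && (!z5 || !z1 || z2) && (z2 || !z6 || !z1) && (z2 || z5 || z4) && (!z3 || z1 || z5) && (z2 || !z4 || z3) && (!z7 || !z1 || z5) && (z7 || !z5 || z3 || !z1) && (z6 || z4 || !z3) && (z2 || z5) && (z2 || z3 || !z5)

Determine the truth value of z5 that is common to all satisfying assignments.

False

Suppose z5 = true.
Try z2 = true.
Unit clause (!z6) forces z6 = false.
Try z3 = false.
Unit clause (!z7) forces z7 = false.
Unit clause (z4) forces z4 = true.
But (!z4) is also a unit clause — contradiction.
That branch fails; take z3 = true instead.
Unit clause (z7) forces z7 = true.
Unit clause (!z4) forces z4 = false.
But (z4) is also a unit clause — contradiction.
Neither z3 = true nor z3 = false works.
That branch fails; take z2 = false instead.
Unit clause (z1) forces z1 = true.
But (!z1) is also a unit clause — contradiction.
Neither z2 = true nor z2 = false works.
So every satisfying assignment has z5 = False.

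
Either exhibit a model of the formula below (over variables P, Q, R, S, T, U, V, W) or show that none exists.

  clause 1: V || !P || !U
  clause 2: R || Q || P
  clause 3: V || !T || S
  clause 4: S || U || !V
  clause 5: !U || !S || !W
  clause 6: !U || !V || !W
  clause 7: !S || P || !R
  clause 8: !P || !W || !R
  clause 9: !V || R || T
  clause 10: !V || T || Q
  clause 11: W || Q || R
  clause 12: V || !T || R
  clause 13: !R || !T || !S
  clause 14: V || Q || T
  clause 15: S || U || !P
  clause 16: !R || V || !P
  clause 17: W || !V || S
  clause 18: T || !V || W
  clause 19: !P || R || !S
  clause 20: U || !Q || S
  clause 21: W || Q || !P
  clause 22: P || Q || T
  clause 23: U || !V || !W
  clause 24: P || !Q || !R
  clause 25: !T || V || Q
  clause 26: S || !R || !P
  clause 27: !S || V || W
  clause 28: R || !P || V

P=false, Q=true, R=false, S=true, T=true, U=true, V=true, W=false

Suppose V = true.
Suppose S = true.
Suppose U = true.
The clause (!W) is unit, so W = false.
The clause (T) is unit, so T = true.
The clause (!R) is unit, so R = false.
The clause (Q) is unit, so Q = true.
The clause (!P) is unit, so P = false.
Every clause now holds.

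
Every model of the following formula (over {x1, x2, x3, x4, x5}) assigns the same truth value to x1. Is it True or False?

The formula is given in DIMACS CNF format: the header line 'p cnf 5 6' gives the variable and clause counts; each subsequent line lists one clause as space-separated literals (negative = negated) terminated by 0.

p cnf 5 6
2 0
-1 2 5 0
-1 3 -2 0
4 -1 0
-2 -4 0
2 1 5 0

False

Suppose x1 = True.
(x2) alone gives x2 = True.
(x3) alone gives x3 = True.
(x4) alone gives x4 = True.
That conflicts with the unit clause (¬x4).
So every satisfying assignment has x1 = False.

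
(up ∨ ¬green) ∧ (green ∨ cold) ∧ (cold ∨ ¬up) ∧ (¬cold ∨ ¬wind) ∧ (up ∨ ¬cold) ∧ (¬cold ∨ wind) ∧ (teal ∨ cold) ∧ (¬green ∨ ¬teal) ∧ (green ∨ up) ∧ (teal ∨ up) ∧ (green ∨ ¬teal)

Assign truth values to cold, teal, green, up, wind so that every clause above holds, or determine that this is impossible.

UNSATISFIABLE

Branch on up: set up = True.
(cold) alone gives cold = True.
(¬wind) alone gives wind = False.
But (wind) is also a unit clause — contradiction.
That branch fails; take up = False instead.
(¬green) alone gives green = False.
But (green) is also a unit clause — contradiction.
Both values of up lead to a conflict.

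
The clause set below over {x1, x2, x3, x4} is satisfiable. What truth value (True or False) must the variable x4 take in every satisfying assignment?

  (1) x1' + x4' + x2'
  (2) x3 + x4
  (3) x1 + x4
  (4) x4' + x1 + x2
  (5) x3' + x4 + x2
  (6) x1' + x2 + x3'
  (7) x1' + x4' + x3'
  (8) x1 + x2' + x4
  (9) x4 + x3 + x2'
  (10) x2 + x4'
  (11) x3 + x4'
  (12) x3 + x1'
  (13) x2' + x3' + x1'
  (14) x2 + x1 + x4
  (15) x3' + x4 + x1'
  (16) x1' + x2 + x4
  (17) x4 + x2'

True

Suppose x4 = 0.
(x3) alone gives x3 = 1.
(x1) alone gives x1 = 1.
But (x1') is also a unit clause — contradiction.
So every satisfying assignment has x4 = True.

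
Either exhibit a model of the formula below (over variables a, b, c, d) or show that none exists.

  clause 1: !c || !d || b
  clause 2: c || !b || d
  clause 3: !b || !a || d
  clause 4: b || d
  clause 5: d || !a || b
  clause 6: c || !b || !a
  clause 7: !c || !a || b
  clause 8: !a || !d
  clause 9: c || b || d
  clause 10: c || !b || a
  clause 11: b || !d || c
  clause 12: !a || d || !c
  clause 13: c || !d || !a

a ↦ false,  b ↦ true,  c ↦ true,  d ↦ true

Branch on b: set b = true.
Branch on c: set c = true.
Branch on a: set a = false.
Every clause is now satisfied; d is unconstrained.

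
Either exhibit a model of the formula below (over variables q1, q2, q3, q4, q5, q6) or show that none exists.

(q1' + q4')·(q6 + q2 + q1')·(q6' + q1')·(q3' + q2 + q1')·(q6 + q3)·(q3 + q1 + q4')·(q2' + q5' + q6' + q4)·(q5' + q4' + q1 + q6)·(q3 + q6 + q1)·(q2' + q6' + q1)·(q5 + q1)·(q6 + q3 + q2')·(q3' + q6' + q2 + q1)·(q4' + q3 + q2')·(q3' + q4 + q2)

Suppose q1 = 1.
(q4') alone gives q4 = 0.
(q6') alone gives q6 = 0.
(q2) alone gives q2 = 1.
(q3) alone gives q3 = 1.
All clauses hold; q5 can take either value.

q1 ↦ 1, q2 ↦ 1, q3 ↦ 1, q4 ↦ 0, q5 ↦ 1, q6 ↦ 0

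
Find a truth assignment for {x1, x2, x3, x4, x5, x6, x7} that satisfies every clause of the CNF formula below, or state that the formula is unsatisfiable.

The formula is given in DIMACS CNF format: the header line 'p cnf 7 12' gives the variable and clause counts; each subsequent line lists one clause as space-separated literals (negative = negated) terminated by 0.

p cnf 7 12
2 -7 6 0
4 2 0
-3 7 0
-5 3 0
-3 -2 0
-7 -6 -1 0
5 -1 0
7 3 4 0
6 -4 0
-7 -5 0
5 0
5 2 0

Unit clause (x5) forces x5 = True.
Unit clause (x3) forces x3 = True.
Unit clause (x7) forces x7 = True.
That conflicts with the unit clause (¬x7).

UNSATISFIABLE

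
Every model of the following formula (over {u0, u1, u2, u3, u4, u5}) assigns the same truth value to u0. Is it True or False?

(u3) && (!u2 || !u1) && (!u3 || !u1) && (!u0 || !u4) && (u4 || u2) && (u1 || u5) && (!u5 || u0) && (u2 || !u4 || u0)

True

Suppose u0 = false.
The clause (u3) is unit, so u3 = true.
The clause (!u1) is unit, so u1 = false.
The clause (u5) is unit, so u5 = true.
But (!u5) is also a unit clause — contradiction.
So every satisfying assignment has u0 = True.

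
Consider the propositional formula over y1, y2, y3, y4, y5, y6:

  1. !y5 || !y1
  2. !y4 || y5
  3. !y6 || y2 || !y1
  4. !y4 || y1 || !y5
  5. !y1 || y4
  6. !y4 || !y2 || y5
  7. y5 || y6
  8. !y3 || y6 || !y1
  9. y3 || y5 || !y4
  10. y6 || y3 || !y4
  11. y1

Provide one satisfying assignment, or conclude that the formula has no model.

UNSATISFIABLE

The clause (y1) is unit, so y1 = true.
The clause (!y5) is unit, so y5 = false.
The clause (!y4) is unit, so y4 = false.
Now (y4) is unsatisfied and unit — conflict.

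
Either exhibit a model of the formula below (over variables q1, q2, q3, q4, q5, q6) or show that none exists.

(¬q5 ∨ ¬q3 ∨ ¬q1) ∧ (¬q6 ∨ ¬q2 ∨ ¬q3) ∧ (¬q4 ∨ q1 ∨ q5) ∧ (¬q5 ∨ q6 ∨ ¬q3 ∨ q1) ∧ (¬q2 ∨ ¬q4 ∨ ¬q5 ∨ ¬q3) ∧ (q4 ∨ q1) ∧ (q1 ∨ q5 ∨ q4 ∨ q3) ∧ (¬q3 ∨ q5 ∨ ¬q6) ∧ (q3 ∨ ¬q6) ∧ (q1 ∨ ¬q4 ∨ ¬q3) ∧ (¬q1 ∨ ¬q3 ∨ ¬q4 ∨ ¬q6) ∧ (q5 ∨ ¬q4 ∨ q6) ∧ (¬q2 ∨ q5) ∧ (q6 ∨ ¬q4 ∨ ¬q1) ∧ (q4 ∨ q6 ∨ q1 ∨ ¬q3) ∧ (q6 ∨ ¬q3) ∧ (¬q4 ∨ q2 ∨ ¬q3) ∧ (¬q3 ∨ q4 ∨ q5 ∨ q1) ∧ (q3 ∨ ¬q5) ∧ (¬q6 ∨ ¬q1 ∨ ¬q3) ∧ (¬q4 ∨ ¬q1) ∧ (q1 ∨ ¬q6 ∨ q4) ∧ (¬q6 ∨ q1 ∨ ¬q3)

Try q4 = False.
From the singleton clause (q1), q1 = True.
Try q5 = False.
From the singleton clause (¬q2), q2 = False.
Try q3 = False.
From the singleton clause (¬q6), q6 = False.
All clauses are satisfied.

q1 ↦ True, q2 ↦ False, q3 ↦ False, q4 ↦ False, q5 ↦ False, q6 ↦ False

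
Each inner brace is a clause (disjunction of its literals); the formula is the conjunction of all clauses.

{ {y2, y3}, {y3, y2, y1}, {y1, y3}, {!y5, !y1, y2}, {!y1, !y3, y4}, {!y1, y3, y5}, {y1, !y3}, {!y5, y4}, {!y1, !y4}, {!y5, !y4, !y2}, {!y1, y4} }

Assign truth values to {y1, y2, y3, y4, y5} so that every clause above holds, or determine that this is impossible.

UNSATISFIABLE

Branch on y2: set y2 = true.
Branch on y1: set y1 = true.
(!y4) alone gives y4 = false.
That conflicts with the unit clause (y4).
Undo y1 and try y1 = false.
(y3) alone gives y3 = true.
That conflicts with the unit clause (!y3).
Both values of y1 lead to a conflict.
Undo y2 and try y2 = false.
(y3) alone gives y3 = true.
(y1) alone gives y1 = true.
(!y5) alone gives y5 = false.
(y4) alone gives y4 = true.
That conflicts with the unit clause (!y4).
Both values of y2 lead to a conflict.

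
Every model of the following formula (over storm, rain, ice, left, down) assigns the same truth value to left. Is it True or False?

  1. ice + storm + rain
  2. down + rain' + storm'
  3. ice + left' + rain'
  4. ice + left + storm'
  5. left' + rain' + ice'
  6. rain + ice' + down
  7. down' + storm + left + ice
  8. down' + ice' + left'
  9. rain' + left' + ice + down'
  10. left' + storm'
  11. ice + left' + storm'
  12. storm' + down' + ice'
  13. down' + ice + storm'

False

Suppose left = 1.
Unit clause (storm') forces storm = 0.
Suppose ice = 1.
Unit clause (rain') forces rain = 0.
Unit clause (down) forces down = 1.
That conflicts with the unit clause (down').
Undo ice and try ice = 0.
Unit clause (rain) forces rain = 1.
That conflicts with the unit clause (rain').
Both values of ice lead to a conflict.
So every satisfying assignment has left = False.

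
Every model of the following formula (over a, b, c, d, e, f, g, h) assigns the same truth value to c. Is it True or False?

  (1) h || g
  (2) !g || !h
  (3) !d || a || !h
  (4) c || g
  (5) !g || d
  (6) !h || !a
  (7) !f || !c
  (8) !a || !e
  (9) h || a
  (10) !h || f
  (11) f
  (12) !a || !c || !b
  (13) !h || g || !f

False

Suppose c = true.
(!f) alone gives f = false.
Now (f) is unsatisfied and unit — conflict.
So every satisfying assignment has c = False.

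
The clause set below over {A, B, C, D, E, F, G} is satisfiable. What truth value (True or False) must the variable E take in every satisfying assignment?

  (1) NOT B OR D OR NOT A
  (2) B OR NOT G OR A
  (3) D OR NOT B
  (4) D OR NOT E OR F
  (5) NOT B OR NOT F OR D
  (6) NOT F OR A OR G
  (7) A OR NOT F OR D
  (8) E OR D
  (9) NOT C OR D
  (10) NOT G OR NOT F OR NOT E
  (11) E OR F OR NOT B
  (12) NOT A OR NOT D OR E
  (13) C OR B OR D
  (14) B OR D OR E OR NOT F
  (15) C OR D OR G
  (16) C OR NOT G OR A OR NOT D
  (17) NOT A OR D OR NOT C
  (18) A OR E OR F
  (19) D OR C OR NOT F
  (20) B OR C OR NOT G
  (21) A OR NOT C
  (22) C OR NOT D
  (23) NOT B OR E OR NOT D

Suppose E = false.
From the singleton clause (D), D = true.
From the singleton clause (NOT A), A = false.
From the singleton clause (F), F = true.
From the singleton clause (G), G = true.
From the singleton clause (B), B = true.
But (NOT B) is also a unit clause — contradiction.
So every satisfying assignment has E = True.

True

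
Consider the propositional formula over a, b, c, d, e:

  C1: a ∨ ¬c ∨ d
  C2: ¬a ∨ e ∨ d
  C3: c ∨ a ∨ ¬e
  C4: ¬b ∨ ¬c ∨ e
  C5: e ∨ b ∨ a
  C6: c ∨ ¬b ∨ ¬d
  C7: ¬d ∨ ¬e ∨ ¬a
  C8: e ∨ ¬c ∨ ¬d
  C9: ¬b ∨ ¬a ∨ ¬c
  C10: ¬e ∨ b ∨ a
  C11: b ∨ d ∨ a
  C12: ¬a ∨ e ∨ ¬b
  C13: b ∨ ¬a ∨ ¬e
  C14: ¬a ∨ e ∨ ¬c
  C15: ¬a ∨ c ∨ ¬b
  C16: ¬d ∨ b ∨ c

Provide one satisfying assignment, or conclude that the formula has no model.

Try a = False.
Try c = True.
Unit clause (d) forces d = True.
Unit clause (e) forces e = True.
Unit clause (b) forces b = True.
Every clause now holds.

a=False,  b=True,  c=True,  d=True,  e=True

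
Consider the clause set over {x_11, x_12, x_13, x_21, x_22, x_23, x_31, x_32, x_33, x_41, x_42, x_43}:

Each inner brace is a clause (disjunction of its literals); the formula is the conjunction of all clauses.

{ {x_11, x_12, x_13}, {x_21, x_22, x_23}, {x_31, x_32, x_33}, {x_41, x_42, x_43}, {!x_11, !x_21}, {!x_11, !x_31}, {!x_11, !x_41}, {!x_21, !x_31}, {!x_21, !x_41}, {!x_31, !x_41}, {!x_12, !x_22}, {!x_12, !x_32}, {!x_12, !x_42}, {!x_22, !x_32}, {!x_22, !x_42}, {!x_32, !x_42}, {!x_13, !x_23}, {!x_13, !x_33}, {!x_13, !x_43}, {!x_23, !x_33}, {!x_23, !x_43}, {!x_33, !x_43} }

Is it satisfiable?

Case x_11 = false:
Case x_12 = true:
Unit clause (!x_22) forces x_22 = false.
Unit clause (!x_32) forces x_32 = false.
Unit clause (!x_42) forces x_42 = false.
Case x_21 = true:
Unit clause (!x_31) forces x_31 = false.
Unit clause (x_33) forces x_33 = true.
Unit clause (!x_41) forces x_41 = false.
Unit clause (x_43) forces x_43 = true.
But (!x_43) is also a unit clause — contradiction.
That branch fails; take x_21 = false instead.
Unit clause (x_23) forces x_23 = true.
Unit clause (!x_13) forces x_13 = false.
Unit clause (!x_33) forces x_33 = false.
Unit clause (x_31) forces x_31 = true.
Unit clause (!x_41) forces x_41 = false.
Unit clause (x_43) forces x_43 = true.
But (!x_43) is also a unit clause — contradiction.
Neither x_21 = true nor x_21 = false works.
That branch fails; take x_12 = false instead.
Unit clause (x_13) forces x_13 = true.
Unit clause (!x_23) forces x_23 = false.
Unit clause (!x_33) forces x_33 = false.
Unit clause (!x_43) forces x_43 = false.
Case x_21 = true:
Unit clause (!x_31) forces x_31 = false.
Unit clause (x_32) forces x_32 = true.
Unit clause (!x_41) forces x_41 = false.
Unit clause (x_42) forces x_42 = true.
But (!x_42) is also a unit clause — contradiction.
That branch fails; take x_21 = false instead.
Unit clause (x_22) forces x_22 = true.
Unit clause (!x_32) forces x_32 = false.
Unit clause (x_31) forces x_31 = true.
Unit clause (!x_41) forces x_41 = false.
Unit clause (x_42) forces x_42 = true.
But (!x_42) is also a unit clause — contradiction.
Neither x_21 = true nor x_21 = false works.
Neither x_12 = true nor x_12 = false works.
That branch fails; take x_11 = true instead.
Unit clause (!x_21) forces x_21 = false.
Unit clause (!x_31) forces x_31 = false.
Unit clause (!x_41) forces x_41 = false.
Case x_22 = true:
Unit clause (!x_12) forces x_12 = false.
Unit clause (!x_32) forces x_32 = false.
Unit clause (x_33) forces x_33 = true.
Unit clause (!x_42) forces x_42 = false.
Unit clause (x_43) forces x_43 = true.
But (!x_43) is also a unit clause — contradiction.
That branch fails; take x_22 = false instead.
Unit clause (x_23) forces x_23 = true.
Unit clause (!x_13) forces x_13 = false.
Unit clause (!x_33) forces x_33 = false.
Unit clause (x_32) forces x_32 = true.
Unit clause (!x_12) forces x_12 = false.
Unit clause (!x_42) forces x_42 = false.
Unit clause (x_43) forces x_43 = true.
But (!x_43) is also a unit clause — contradiction.
Neither x_22 = true nor x_22 = false works.
Neither x_11 = true nor x_11 = false works.
No assignment satisfies every clause.

No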